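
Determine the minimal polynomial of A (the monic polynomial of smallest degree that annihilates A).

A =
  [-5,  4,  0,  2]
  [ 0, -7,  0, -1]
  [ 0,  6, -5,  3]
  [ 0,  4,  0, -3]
x^2 + 10*x + 25

The characteristic polynomial is χ_A(x) = (x + 5)^4, so the eigenvalues are known. The minimal polynomial is
  m_A(x) = Π_λ (x − λ)^{k_λ}
where k_λ is the size of the *largest* Jordan block for λ (equivalently, the smallest k with (A − λI)^k v = 0 for every generalised eigenvector v of λ).

  λ = -5: largest Jordan block has size 2, contributing (x + 5)^2

So m_A(x) = (x + 5)^2 = x^2 + 10*x + 25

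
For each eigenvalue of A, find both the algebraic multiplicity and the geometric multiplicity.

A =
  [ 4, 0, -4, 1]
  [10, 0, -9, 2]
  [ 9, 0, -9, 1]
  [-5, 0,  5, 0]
λ = -5: alg = 1, geom = 1; λ = 0: alg = 3, geom = 1

Step 1 — factor the characteristic polynomial to read off the algebraic multiplicities:
  χ_A(x) = x^3*(x + 5)

Step 2 — compute geometric multiplicities via the rank-nullity identity g(λ) = n − rank(A − λI):
  rank(A − (-5)·I) = 3, so dim ker(A − (-5)·I) = n − 3 = 1
  rank(A − (0)·I) = 3, so dim ker(A − (0)·I) = n − 3 = 1

Summary:
  λ = -5: algebraic multiplicity = 1, geometric multiplicity = 1
  λ = 0: algebraic multiplicity = 3, geometric multiplicity = 1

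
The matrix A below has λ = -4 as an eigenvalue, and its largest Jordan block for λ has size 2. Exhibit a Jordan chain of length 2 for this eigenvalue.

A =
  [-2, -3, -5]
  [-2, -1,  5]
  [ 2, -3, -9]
A Jordan chain for λ = -4 of length 2:
v_1 = (2, -2, 2)ᵀ
v_2 = (1, 0, 0)ᵀ

Let N = A − (-4)·I. We want v_2 with N^2 v_2 = 0 but N^1 v_2 ≠ 0; then v_{j-1} := N · v_j for j = 2, …, 2.

Pick v_2 = (1, 0, 0)ᵀ.
Then v_1 = N · v_2 = (2, -2, 2)ᵀ.

Sanity check: (A − (-4)·I) v_1 = (0, 0, 0)ᵀ = 0. ✓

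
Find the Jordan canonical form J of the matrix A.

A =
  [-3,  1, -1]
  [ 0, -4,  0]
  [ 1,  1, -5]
J_2(-4) ⊕ J_1(-4)

The characteristic polynomial is
  det(x·I − A) = x^3 + 12*x^2 + 48*x + 64 = (x + 4)^3

Eigenvalues and multiplicities (the geometric multiplicity of λ is n − rank(A − λI), which equals the number of Jordan blocks for λ):
  λ = -4: algebraic multiplicity = 3, geometric multiplicity = 2

Determining the block sizes for each eigenvalue:
  λ = -4: 2 blocks summing to 3 forces exactly one block of size 2 and the rest size 1 → block sizes [2, 1]

Assembling the blocks gives a Jordan form
J =
  [-4,  1,  0]
  [ 0, -4,  0]
  [ 0,  0, -4]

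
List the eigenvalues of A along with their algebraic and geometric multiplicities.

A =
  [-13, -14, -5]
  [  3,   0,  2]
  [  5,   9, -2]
λ = -5: alg = 3, geom = 1

Step 1 — factor the characteristic polynomial to read off the algebraic multiplicities:
  χ_A(x) = (x + 5)^3

Step 2 — compute geometric multiplicities via the rank-nullity identity g(λ) = n − rank(A − λI):
  rank(A − (-5)·I) = 2, so dim ker(A − (-5)·I) = n − 2 = 1

Summary:
  λ = -5: algebraic multiplicity = 3, geometric multiplicity = 1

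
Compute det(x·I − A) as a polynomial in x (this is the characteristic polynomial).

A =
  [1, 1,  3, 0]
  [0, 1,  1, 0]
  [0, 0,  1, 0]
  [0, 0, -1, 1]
x^4 - 4*x^3 + 6*x^2 - 4*x + 1

Expanding det(x·I − A) (e.g. by cofactor expansion or by noting that A is similar to its Jordan form J, which has the same characteristic polynomial as A) gives
  χ_A(x) = x^4 - 4*x^3 + 6*x^2 - 4*x + 1
which factors as (x - 1)^4. The eigenvalues (with algebraic multiplicities) are λ = 1 with multiplicity 4.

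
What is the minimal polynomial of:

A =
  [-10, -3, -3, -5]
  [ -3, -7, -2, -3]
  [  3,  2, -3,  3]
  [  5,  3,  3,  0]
x^2 + 10*x + 25

The characteristic polynomial is χ_A(x) = (x + 5)^4, so the eigenvalues are known. The minimal polynomial is
  m_A(x) = Π_λ (x − λ)^{k_λ}
where k_λ is the size of the *largest* Jordan block for λ (equivalently, the smallest k with (A − λI)^k v = 0 for every generalised eigenvector v of λ).

  λ = -5: largest Jordan block has size 2, contributing (x + 5)^2

So m_A(x) = (x + 5)^2 = x^2 + 10*x + 25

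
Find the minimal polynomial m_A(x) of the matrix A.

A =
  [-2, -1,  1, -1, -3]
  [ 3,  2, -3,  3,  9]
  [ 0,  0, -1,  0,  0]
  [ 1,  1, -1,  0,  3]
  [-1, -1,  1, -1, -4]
x^2 + 2*x + 1

The characteristic polynomial is χ_A(x) = (x + 1)^5, so the eigenvalues are known. The minimal polynomial is
  m_A(x) = Π_λ (x − λ)^{k_λ}
where k_λ is the size of the *largest* Jordan block for λ (equivalently, the smallest k with (A − λI)^k v = 0 for every generalised eigenvector v of λ).

  λ = -1: largest Jordan block has size 2, contributing (x + 1)^2

So m_A(x) = (x + 1)^2 = x^2 + 2*x + 1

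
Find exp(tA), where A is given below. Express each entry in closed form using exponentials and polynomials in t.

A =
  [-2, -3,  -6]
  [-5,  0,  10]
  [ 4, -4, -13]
e^{tA} =
  [3*t*exp(-5*t) + exp(-5*t), -3*t*exp(-5*t), -6*t*exp(-5*t)]
  [-5*t*exp(-5*t), 5*t*exp(-5*t) + exp(-5*t), 10*t*exp(-5*t)]
  [4*t*exp(-5*t), -4*t*exp(-5*t), -8*t*exp(-5*t) + exp(-5*t)]

Strategy: write A = P · J · P⁻¹ where J is a Jordan canonical form, so e^{tA} = P · e^{tJ} · P⁻¹, and e^{tJ} can be computed block-by-block.

A has Jordan form
J =
  [-5,  1,  0]
  [ 0, -5,  0]
  [ 0,  0, -5]
(up to reordering of blocks).

Per-block formulas:
  For a 2×2 Jordan block J_2(-5): exp(t · J_2(-5)) = e^(-5t)·(I + t·N), where N is the 2×2 nilpotent shift.
  For a 1×1 block at λ = -5: exp(t · [-5]) = [e^(-5t)].

After assembling e^{tJ} and conjugating by P, we get:

e^{tA} =
  [3*t*exp(-5*t) + exp(-5*t), -3*t*exp(-5*t), -6*t*exp(-5*t)]
  [-5*t*exp(-5*t), 5*t*exp(-5*t) + exp(-5*t), 10*t*exp(-5*t)]
  [4*t*exp(-5*t), -4*t*exp(-5*t), -8*t*exp(-5*t) + exp(-5*t)]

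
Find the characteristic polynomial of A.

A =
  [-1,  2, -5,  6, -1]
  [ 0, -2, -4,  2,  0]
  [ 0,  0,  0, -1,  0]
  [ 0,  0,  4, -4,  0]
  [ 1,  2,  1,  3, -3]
x^5 + 10*x^4 + 40*x^3 + 80*x^2 + 80*x + 32

Expanding det(x·I − A) (e.g. by cofactor expansion or by noting that A is similar to its Jordan form J, which has the same characteristic polynomial as A) gives
  χ_A(x) = x^5 + 10*x^4 + 40*x^3 + 80*x^2 + 80*x + 32
which factors as (x + 2)^5. The eigenvalues (with algebraic multiplicities) are λ = -2 with multiplicity 5.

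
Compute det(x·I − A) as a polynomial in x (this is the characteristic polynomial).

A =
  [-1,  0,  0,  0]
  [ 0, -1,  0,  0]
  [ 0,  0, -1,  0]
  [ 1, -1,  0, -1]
x^4 + 4*x^3 + 6*x^2 + 4*x + 1

Expanding det(x·I − A) (e.g. by cofactor expansion or by noting that A is similar to its Jordan form J, which has the same characteristic polynomial as A) gives
  χ_A(x) = x^4 + 4*x^3 + 6*x^2 + 4*x + 1
which factors as (x + 1)^4. The eigenvalues (with algebraic multiplicities) are λ = -1 with multiplicity 4.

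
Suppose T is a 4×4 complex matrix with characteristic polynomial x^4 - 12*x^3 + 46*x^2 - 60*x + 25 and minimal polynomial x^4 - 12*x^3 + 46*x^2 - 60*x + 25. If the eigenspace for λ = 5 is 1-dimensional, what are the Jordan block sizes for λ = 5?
Block sizes for λ = 5: [2]

Step 1 — from the characteristic polynomial, algebraic multiplicity of λ = 5 is 2. From dim ker(T − (5)·I) = 1, there are exactly 1 Jordan blocks for λ = 5.
Step 2 — from the minimal polynomial, the factor (x − 5)^2 tells us the largest block for λ = 5 has size 2.
Step 3 — with total size 2, 1 blocks, and largest block 2, the block sizes (in nonincreasing order) are [2].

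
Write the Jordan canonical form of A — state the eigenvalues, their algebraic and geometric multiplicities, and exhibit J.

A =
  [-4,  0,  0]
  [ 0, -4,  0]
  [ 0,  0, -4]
J_1(-4) ⊕ J_1(-4) ⊕ J_1(-4)

The characteristic polynomial is
  det(x·I − A) = x^3 + 12*x^2 + 48*x + 64 = (x + 4)^3

Eigenvalues and multiplicities (the geometric multiplicity of λ is n − rank(A − λI), which equals the number of Jordan blocks for λ):
  λ = -4: algebraic multiplicity = 3, geometric multiplicity = 3

Determining the block sizes for each eigenvalue:
  λ = -4: gm = am = 3, so every block has size 1 → block sizes [1, 1, 1]

Assembling the blocks gives a Jordan form
J =
  [-4,  0,  0]
  [ 0, -4,  0]
  [ 0,  0, -4]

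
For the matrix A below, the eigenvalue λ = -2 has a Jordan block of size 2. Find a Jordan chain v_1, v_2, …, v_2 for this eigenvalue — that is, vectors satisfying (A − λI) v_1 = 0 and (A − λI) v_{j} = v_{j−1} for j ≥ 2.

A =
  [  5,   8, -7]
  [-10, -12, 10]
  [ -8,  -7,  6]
A Jordan chain for λ = -2 of length 2:
v_1 = (-1, 0, -1)ᵀ
v_2 = (1, -1, 0)ᵀ

Let N = A − (-2)·I. We want v_2 with N^2 v_2 = 0 but N^1 v_2 ≠ 0; then v_{j-1} := N · v_j for j = 2, …, 2.

Pick v_2 = (1, -1, 0)ᵀ.
Then v_1 = N · v_2 = (-1, 0, -1)ᵀ.

Sanity check: (A − (-2)·I) v_1 = (0, 0, 0)ᵀ = 0. ✓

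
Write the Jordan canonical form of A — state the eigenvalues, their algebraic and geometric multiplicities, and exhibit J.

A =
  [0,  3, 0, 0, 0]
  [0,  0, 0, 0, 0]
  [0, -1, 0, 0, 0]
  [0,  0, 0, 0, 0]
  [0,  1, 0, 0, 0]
J_2(0) ⊕ J_1(0) ⊕ J_1(0) ⊕ J_1(0)

The characteristic polynomial is
  det(x·I − A) = x^5

Eigenvalues and multiplicities (the geometric multiplicity of λ is n − rank(A − λI), which equals the number of Jordan blocks for λ):
  λ = 0: algebraic multiplicity = 5, geometric multiplicity = 4

Determining the block sizes for each eigenvalue:
  λ = 0: 4 blocks summing to 5 forces exactly one block of size 2 and the rest size 1 → block sizes [2, 1, 1, 1]

Assembling the blocks gives a Jordan form
J =
  [0, 1, 0, 0, 0]
  [0, 0, 0, 0, 0]
  [0, 0, 0, 0, 0]
  [0, 0, 0, 0, 0]
  [0, 0, 0, 0, 0]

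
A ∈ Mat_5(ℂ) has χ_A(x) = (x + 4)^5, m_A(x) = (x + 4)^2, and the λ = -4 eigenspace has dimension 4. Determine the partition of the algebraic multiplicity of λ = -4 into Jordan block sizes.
Block sizes for λ = -4: [2, 1, 1, 1]

Step 1 — from the characteristic polynomial, algebraic multiplicity of λ = -4 is 5. From dim ker(A − (-4)·I) = 4, there are exactly 4 Jordan blocks for λ = -4.
Step 2 — from the minimal polynomial, the factor (x + 4)^2 tells us the largest block for λ = -4 has size 2.
Step 3 — with total size 5, 4 blocks, and largest block 2, the block sizes (in nonincreasing order) are [2, 1, 1, 1].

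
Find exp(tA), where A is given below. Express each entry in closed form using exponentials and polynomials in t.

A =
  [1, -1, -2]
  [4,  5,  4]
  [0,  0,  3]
e^{tA} =
  [-2*t*exp(3*t) + exp(3*t), -t*exp(3*t), -2*t*exp(3*t)]
  [4*t*exp(3*t), 2*t*exp(3*t) + exp(3*t), 4*t*exp(3*t)]
  [0, 0, exp(3*t)]

Strategy: write A = P · J · P⁻¹ where J is a Jordan canonical form, so e^{tA} = P · e^{tJ} · P⁻¹, and e^{tJ} can be computed block-by-block.

A has Jordan form
J =
  [3, 1, 0]
  [0, 3, 0]
  [0, 0, 3]
(up to reordering of blocks).

Per-block formulas:
  For a 1×1 block at λ = 3: exp(t · [3]) = [e^(3t)].
  For a 2×2 Jordan block J_2(3): exp(t · J_2(3)) = e^(3t)·(I + t·N), where N is the 2×2 nilpotent shift.

After assembling e^{tJ} and conjugating by P, we get:

e^{tA} =
  [-2*t*exp(3*t) + exp(3*t), -t*exp(3*t), -2*t*exp(3*t)]
  [4*t*exp(3*t), 2*t*exp(3*t) + exp(3*t), 4*t*exp(3*t)]
  [0, 0, exp(3*t)]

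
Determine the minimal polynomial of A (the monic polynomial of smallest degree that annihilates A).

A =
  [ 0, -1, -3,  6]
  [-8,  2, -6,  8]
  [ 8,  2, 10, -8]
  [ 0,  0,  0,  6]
x^3 - 14*x^2 + 64*x - 96

The characteristic polynomial is χ_A(x) = (x - 6)*(x - 4)^3, so the eigenvalues are known. The minimal polynomial is
  m_A(x) = Π_λ (x − λ)^{k_λ}
where k_λ is the size of the *largest* Jordan block for λ (equivalently, the smallest k with (A − λI)^k v = 0 for every generalised eigenvector v of λ).

  λ = 4: largest Jordan block has size 2, contributing (x − 4)^2
  λ = 6: largest Jordan block has size 1, contributing (x − 6)

So m_A(x) = (x - 6)*(x - 4)^2 = x^3 - 14*x^2 + 64*x - 96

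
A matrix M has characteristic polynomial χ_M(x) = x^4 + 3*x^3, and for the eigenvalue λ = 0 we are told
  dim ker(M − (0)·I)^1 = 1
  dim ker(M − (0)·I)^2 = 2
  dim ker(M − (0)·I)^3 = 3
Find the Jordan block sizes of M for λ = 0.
Block sizes for λ = 0: [3]

From the dimensions of kernels of powers, the number of Jordan blocks of size at least j is d_j − d_{j−1} where d_j = dim ker(N^j) (with d_0 = 0). Computing the differences gives [1, 1, 1].
The number of blocks of size exactly k is (#blocks of size ≥ k) − (#blocks of size ≥ k + 1), so the partition is: 1 block(s) of size 3.
In nonincreasing order the block sizes are [3].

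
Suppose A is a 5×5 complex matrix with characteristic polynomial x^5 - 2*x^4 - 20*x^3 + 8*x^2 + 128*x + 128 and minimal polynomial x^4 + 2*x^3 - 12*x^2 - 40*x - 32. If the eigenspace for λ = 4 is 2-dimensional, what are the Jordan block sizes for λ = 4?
Block sizes for λ = 4: [1, 1]

Step 1 — from the characteristic polynomial, algebraic multiplicity of λ = 4 is 2. From dim ker(A − (4)·I) = 2, there are exactly 2 Jordan blocks for λ = 4.
Step 2 — from the minimal polynomial, the factor (x − 4) tells us the largest block for λ = 4 has size 1.
Step 3 — with total size 2, 2 blocks, and largest block 1, the block sizes (in nonincreasing order) are [1, 1].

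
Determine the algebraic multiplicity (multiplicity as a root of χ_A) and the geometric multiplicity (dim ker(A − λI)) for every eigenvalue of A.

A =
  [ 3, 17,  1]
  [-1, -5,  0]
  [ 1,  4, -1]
λ = -1: alg = 3, geom = 1

Step 1 — factor the characteristic polynomial to read off the algebraic multiplicities:
  χ_A(x) = (x + 1)^3

Step 2 — compute geometric multiplicities via the rank-nullity identity g(λ) = n − rank(A − λI):
  rank(A − (-1)·I) = 2, so dim ker(A − (-1)·I) = n − 2 = 1

Summary:
  λ = -1: algebraic multiplicity = 3, geometric multiplicity = 1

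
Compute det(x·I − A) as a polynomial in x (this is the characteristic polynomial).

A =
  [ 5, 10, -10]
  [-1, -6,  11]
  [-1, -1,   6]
x^3 - 5*x^2 - 25*x + 125

Expanding det(x·I − A) (e.g. by cofactor expansion or by noting that A is similar to its Jordan form J, which has the same characteristic polynomial as A) gives
  χ_A(x) = x^3 - 5*x^2 - 25*x + 125
which factors as (x - 5)^2*(x + 5). The eigenvalues (with algebraic multiplicities) are λ = -5 with multiplicity 1, λ = 5 with multiplicity 2.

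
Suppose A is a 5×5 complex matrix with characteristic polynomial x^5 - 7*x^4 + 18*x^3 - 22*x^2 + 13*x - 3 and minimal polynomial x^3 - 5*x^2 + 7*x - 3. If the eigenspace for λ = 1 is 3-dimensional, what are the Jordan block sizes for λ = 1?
Block sizes for λ = 1: [2, 1, 1]

Step 1 — from the characteristic polynomial, algebraic multiplicity of λ = 1 is 4. From dim ker(A − (1)·I) = 3, there are exactly 3 Jordan blocks for λ = 1.
Step 2 — from the minimal polynomial, the factor (x − 1)^2 tells us the largest block for λ = 1 has size 2.
Step 3 — with total size 4, 3 blocks, and largest block 2, the block sizes (in nonincreasing order) are [2, 1, 1].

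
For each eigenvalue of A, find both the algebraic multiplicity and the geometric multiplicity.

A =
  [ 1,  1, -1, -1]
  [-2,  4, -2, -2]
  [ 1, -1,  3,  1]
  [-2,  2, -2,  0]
λ = 2: alg = 4, geom = 3

Step 1 — factor the characteristic polynomial to read off the algebraic multiplicities:
  χ_A(x) = (x - 2)^4

Step 2 — compute geometric multiplicities via the rank-nullity identity g(λ) = n − rank(A − λI):
  rank(A − (2)·I) = 1, so dim ker(A − (2)·I) = n − 1 = 3

Summary:
  λ = 2: algebraic multiplicity = 4, geometric multiplicity = 3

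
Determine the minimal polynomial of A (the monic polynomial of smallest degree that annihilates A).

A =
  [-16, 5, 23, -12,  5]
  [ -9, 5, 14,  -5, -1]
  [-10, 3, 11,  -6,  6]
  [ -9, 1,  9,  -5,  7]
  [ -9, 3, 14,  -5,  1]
x^5 + 4*x^4 - 23*x^3 - 38*x^2 + 220*x - 200

The characteristic polynomial is χ_A(x) = (x - 2)^3*(x + 5)^2, so the eigenvalues are known. The minimal polynomial is
  m_A(x) = Π_λ (x − λ)^{k_λ}
where k_λ is the size of the *largest* Jordan block for λ (equivalently, the smallest k with (A − λI)^k v = 0 for every generalised eigenvector v of λ).

  λ = -5: largest Jordan block has size 2, contributing (x + 5)^2
  λ = 2: largest Jordan block has size 3, contributing (x − 2)^3

So m_A(x) = (x - 2)^3*(x + 5)^2 = x^5 + 4*x^4 - 23*x^3 - 38*x^2 + 220*x - 200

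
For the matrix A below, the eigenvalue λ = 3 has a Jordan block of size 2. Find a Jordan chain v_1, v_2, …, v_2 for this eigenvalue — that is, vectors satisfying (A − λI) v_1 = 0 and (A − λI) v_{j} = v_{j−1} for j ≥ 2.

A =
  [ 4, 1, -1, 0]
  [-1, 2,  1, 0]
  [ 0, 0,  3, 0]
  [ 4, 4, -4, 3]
A Jordan chain for λ = 3 of length 2:
v_1 = (1, -1, 0, 4)ᵀ
v_2 = (1, 0, 0, 0)ᵀ

Let N = A − (3)·I. We want v_2 with N^2 v_2 = 0 but N^1 v_2 ≠ 0; then v_{j-1} := N · v_j for j = 2, …, 2.

Pick v_2 = (1, 0, 0, 0)ᵀ.
Then v_1 = N · v_2 = (1, -1, 0, 4)ᵀ.

Sanity check: (A − (3)·I) v_1 = (0, 0, 0, 0)ᵀ = 0. ✓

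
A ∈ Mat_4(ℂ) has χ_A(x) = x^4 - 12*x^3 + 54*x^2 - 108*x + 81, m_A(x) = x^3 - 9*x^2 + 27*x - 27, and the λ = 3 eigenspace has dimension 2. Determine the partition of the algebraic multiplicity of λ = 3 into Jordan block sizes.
Block sizes for λ = 3: [3, 1]

Step 1 — from the characteristic polynomial, algebraic multiplicity of λ = 3 is 4. From dim ker(A − (3)·I) = 2, there are exactly 2 Jordan blocks for λ = 3.
Step 2 — from the minimal polynomial, the factor (x − 3)^3 tells us the largest block for λ = 3 has size 3.
Step 3 — with total size 4, 2 blocks, and largest block 3, the block sizes (in nonincreasing order) are [3, 1].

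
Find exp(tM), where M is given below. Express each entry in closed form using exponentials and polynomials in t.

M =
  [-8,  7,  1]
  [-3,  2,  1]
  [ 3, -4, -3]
e^{tM} =
  [-exp(-2*t) + 2*exp(-5*t), t*exp(-2*t) + 2*exp(-2*t) - 2*exp(-5*t), t*exp(-2*t)]
  [-exp(-2*t) + exp(-5*t), t*exp(-2*t) + 2*exp(-2*t) - exp(-5*t), t*exp(-2*t)]
  [exp(-2*t) - exp(-5*t), -t*exp(-2*t) - exp(-2*t) + exp(-5*t), -t*exp(-2*t) + exp(-2*t)]

Strategy: write M = P · J · P⁻¹ where J is a Jordan canonical form, so e^{tM} = P · e^{tJ} · P⁻¹, and e^{tJ} can be computed block-by-block.

M has Jordan form
J =
  [-5,  0,  0]
  [ 0, -2,  1]
  [ 0,  0, -2]
(up to reordering of blocks).

Per-block formulas:
  For a 1×1 block at λ = -5: exp(t · [-5]) = [e^(-5t)].
  For a 2×2 Jordan block J_2(-2): exp(t · J_2(-2)) = e^(-2t)·(I + t·N), where N is the 2×2 nilpotent shift.

After assembling e^{tJ} and conjugating by P, we get:

e^{tM} =
  [-exp(-2*t) + 2*exp(-5*t), t*exp(-2*t) + 2*exp(-2*t) - 2*exp(-5*t), t*exp(-2*t)]
  [-exp(-2*t) + exp(-5*t), t*exp(-2*t) + 2*exp(-2*t) - exp(-5*t), t*exp(-2*t)]
  [exp(-2*t) - exp(-5*t), -t*exp(-2*t) - exp(-2*t) + exp(-5*t), -t*exp(-2*t) + exp(-2*t)]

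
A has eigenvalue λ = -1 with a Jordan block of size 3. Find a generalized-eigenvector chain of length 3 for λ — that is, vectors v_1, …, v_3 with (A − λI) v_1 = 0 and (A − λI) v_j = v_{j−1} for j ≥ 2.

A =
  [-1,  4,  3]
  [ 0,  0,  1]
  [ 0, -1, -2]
A Jordan chain for λ = -1 of length 3:
v_1 = (1, 0, 0)ᵀ
v_2 = (4, 1, -1)ᵀ
v_3 = (0, 1, 0)ᵀ

Let N = A − (-1)·I. We want v_3 with N^3 v_3 = 0 but N^2 v_3 ≠ 0; then v_{j-1} := N · v_j for j = 3, …, 2.

Pick v_3 = (0, 1, 0)ᵀ.
Then v_2 = N · v_3 = (4, 1, -1)ᵀ.
Then v_1 = N · v_2 = (1, 0, 0)ᵀ.

Sanity check: (A − (-1)·I) v_1 = (0, 0, 0)ᵀ = 0. ✓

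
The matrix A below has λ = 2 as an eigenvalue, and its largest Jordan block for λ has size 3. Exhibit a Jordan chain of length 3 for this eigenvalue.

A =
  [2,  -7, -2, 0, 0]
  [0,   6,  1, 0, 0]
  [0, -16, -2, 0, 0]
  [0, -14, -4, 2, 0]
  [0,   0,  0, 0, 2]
A Jordan chain for λ = 2 of length 3:
v_1 = (4, 0, 0, 8, 0)ᵀ
v_2 = (-7, 4, -16, -14, 0)ᵀ
v_3 = (0, 1, 0, 0, 0)ᵀ

Let N = A − (2)·I. We want v_3 with N^3 v_3 = 0 but N^2 v_3 ≠ 0; then v_{j-1} := N · v_j for j = 3, …, 2.

Pick v_3 = (0, 1, 0, 0, 0)ᵀ.
Then v_2 = N · v_3 = (-7, 4, -16, -14, 0)ᵀ.
Then v_1 = N · v_2 = (4, 0, 0, 8, 0)ᵀ.

Sanity check: (A − (2)·I) v_1 = (0, 0, 0, 0, 0)ᵀ = 0. ✓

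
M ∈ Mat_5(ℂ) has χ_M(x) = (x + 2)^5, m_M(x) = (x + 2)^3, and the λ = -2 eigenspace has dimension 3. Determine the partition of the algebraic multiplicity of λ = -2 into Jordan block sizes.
Block sizes for λ = -2: [3, 1, 1]

Step 1 — from the characteristic polynomial, algebraic multiplicity of λ = -2 is 5. From dim ker(M − (-2)·I) = 3, there are exactly 3 Jordan blocks for λ = -2.
Step 2 — from the minimal polynomial, the factor (x + 2)^3 tells us the largest block for λ = -2 has size 3.
Step 3 — with total size 5, 3 blocks, and largest block 3, the block sizes (in nonincreasing order) are [3, 1, 1].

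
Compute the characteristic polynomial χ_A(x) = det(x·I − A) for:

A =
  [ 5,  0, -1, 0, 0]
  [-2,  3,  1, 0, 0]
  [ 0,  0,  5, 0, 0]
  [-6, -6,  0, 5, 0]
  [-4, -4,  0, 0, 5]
x^5 - 23*x^4 + 210*x^3 - 950*x^2 + 2125*x - 1875

Expanding det(x·I − A) (e.g. by cofactor expansion or by noting that A is similar to its Jordan form J, which has the same characteristic polynomial as A) gives
  χ_A(x) = x^5 - 23*x^4 + 210*x^3 - 950*x^2 + 2125*x - 1875
which factors as (x - 5)^4*(x - 3). The eigenvalues (with algebraic multiplicities) are λ = 3 with multiplicity 1, λ = 5 with multiplicity 4.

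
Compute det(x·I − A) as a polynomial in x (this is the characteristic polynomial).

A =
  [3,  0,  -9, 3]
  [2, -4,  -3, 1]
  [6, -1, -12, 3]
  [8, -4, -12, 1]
x^4 + 12*x^3 + 54*x^2 + 108*x + 81

Expanding det(x·I − A) (e.g. by cofactor expansion or by noting that A is similar to its Jordan form J, which has the same characteristic polynomial as A) gives
  χ_A(x) = x^4 + 12*x^3 + 54*x^2 + 108*x + 81
which factors as (x + 3)^4. The eigenvalues (with algebraic multiplicities) are λ = -3 with multiplicity 4.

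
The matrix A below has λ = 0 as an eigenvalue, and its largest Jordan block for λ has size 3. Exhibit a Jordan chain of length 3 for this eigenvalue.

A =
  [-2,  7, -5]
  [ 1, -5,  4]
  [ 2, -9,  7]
A Jordan chain for λ = 0 of length 3:
v_1 = (1, 1, 1)ᵀ
v_2 = (-2, 1, 2)ᵀ
v_3 = (1, 0, 0)ᵀ

Let N = A − (0)·I. We want v_3 with N^3 v_3 = 0 but N^2 v_3 ≠ 0; then v_{j-1} := N · v_j for j = 3, …, 2.

Pick v_3 = (1, 0, 0)ᵀ.
Then v_2 = N · v_3 = (-2, 1, 2)ᵀ.
Then v_1 = N · v_2 = (1, 1, 1)ᵀ.

Sanity check: (A − (0)·I) v_1 = (0, 0, 0)ᵀ = 0. ✓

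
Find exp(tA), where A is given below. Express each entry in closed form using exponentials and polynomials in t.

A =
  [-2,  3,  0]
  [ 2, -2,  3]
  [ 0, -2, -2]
e^{tA} =
  [3*t^2*exp(-2*t) + exp(-2*t), 3*t*exp(-2*t), 9*t^2*exp(-2*t)/2]
  [2*t*exp(-2*t), exp(-2*t), 3*t*exp(-2*t)]
  [-2*t^2*exp(-2*t), -2*t*exp(-2*t), -3*t^2*exp(-2*t) + exp(-2*t)]

Strategy: write A = P · J · P⁻¹ where J is a Jordan canonical form, so e^{tA} = P · e^{tJ} · P⁻¹, and e^{tJ} can be computed block-by-block.

A has Jordan form
J =
  [-2,  1,  0]
  [ 0, -2,  1]
  [ 0,  0, -2]
(up to reordering of blocks).

Per-block formulas:
  For a 3×3 Jordan block J_3(-2): exp(t · J_3(-2)) = e^(-2t)·(I + t·N + (t^2/2)·N^2), where N is the 3×3 nilpotent shift.

After assembling e^{tJ} and conjugating by P, we get:

e^{tA} =
  [3*t^2*exp(-2*t) + exp(-2*t), 3*t*exp(-2*t), 9*t^2*exp(-2*t)/2]
  [2*t*exp(-2*t), exp(-2*t), 3*t*exp(-2*t)]
  [-2*t^2*exp(-2*t), -2*t*exp(-2*t), -3*t^2*exp(-2*t) + exp(-2*t)]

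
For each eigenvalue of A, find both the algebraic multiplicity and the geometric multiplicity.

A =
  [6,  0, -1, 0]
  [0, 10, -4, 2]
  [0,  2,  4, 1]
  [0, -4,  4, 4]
λ = 6: alg = 4, geom = 2

Step 1 — factor the characteristic polynomial to read off the algebraic multiplicities:
  χ_A(x) = (x - 6)^4

Step 2 — compute geometric multiplicities via the rank-nullity identity g(λ) = n − rank(A − λI):
  rank(A − (6)·I) = 2, so dim ker(A − (6)·I) = n − 2 = 2

Summary:
  λ = 6: algebraic multiplicity = 4, geometric multiplicity = 2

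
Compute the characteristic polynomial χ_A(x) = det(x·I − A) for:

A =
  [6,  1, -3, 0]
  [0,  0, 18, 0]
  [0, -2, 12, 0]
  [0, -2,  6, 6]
x^4 - 24*x^3 + 216*x^2 - 864*x + 1296

Expanding det(x·I − A) (e.g. by cofactor expansion or by noting that A is similar to its Jordan form J, which has the same characteristic polynomial as A) gives
  χ_A(x) = x^4 - 24*x^3 + 216*x^2 - 864*x + 1296
which factors as (x - 6)^4. The eigenvalues (with algebraic multiplicities) are λ = 6 with multiplicity 4.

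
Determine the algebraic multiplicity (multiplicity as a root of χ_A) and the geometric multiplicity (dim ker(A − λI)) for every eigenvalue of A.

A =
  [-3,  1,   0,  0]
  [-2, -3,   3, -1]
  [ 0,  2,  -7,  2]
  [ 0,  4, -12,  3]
λ = -3: alg = 3, geom = 1; λ = -1: alg = 1, geom = 1

Step 1 — factor the characteristic polynomial to read off the algebraic multiplicities:
  χ_A(x) = (x + 1)*(x + 3)^3

Step 2 — compute geometric multiplicities via the rank-nullity identity g(λ) = n − rank(A − λI):
  rank(A − (-3)·I) = 3, so dim ker(A − (-3)·I) = n − 3 = 1
  rank(A − (-1)·I) = 3, so dim ker(A − (-1)·I) = n − 3 = 1

Summary:
  λ = -3: algebraic multiplicity = 3, geometric multiplicity = 1
  λ = -1: algebraic multiplicity = 1, geometric multiplicity = 1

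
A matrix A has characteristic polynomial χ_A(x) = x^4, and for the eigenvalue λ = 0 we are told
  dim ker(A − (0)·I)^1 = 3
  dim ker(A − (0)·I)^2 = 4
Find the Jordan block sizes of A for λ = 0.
Block sizes for λ = 0: [2, 1, 1]

From the dimensions of kernels of powers, the number of Jordan blocks of size at least j is d_j − d_{j−1} where d_j = dim ker(N^j) (with d_0 = 0). Computing the differences gives [3, 1].
The number of blocks of size exactly k is (#blocks of size ≥ k) − (#blocks of size ≥ k + 1), so the partition is: 2 block(s) of size 1, 1 block(s) of size 2.
In nonincreasing order the block sizes are [2, 1, 1].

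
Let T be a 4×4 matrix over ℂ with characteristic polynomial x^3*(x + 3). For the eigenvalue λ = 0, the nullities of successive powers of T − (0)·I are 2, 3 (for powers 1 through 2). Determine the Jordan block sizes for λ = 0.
Block sizes for λ = 0: [2, 1]

From the dimensions of kernels of powers, the number of Jordan blocks of size at least j is d_j − d_{j−1} where d_j = dim ker(N^j) (with d_0 = 0). Computing the differences gives [2, 1].
The number of blocks of size exactly k is (#blocks of size ≥ k) − (#blocks of size ≥ k + 1), so the partition is: 1 block(s) of size 1, 1 block(s) of size 2.
In nonincreasing order the block sizes are [2, 1].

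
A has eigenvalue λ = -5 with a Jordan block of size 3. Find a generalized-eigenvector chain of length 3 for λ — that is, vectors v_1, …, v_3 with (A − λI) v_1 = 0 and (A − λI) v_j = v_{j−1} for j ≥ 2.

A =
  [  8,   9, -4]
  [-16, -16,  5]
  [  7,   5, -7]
A Jordan chain for λ = -5 of length 3:
v_1 = (-3, 3, -3)ᵀ
v_2 = (13, -16, 7)ᵀ
v_3 = (1, 0, 0)ᵀ

Let N = A − (-5)·I. We want v_3 with N^3 v_3 = 0 but N^2 v_3 ≠ 0; then v_{j-1} := N · v_j for j = 3, …, 2.

Pick v_3 = (1, 0, 0)ᵀ.
Then v_2 = N · v_3 = (13, -16, 7)ᵀ.
Then v_1 = N · v_2 = (-3, 3, -3)ᵀ.

Sanity check: (A − (-5)·I) v_1 = (0, 0, 0)ᵀ = 0. ✓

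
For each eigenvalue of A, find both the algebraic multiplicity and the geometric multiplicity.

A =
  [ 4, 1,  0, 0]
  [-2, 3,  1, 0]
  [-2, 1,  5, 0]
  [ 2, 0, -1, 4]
λ = 4: alg = 4, geom = 2

Step 1 — factor the characteristic polynomial to read off the algebraic multiplicities:
  χ_A(x) = (x - 4)^4

Step 2 — compute geometric multiplicities via the rank-nullity identity g(λ) = n − rank(A − λI):
  rank(A − (4)·I) = 2, so dim ker(A − (4)·I) = n − 2 = 2

Summary:
  λ = 4: algebraic multiplicity = 4, geometric multiplicity = 2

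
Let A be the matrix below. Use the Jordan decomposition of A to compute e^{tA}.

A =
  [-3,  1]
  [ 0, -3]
e^{tA} =
  [exp(-3*t), t*exp(-3*t)]
  [0, exp(-3*t)]

Strategy: write A = P · J · P⁻¹ where J is a Jordan canonical form, so e^{tA} = P · e^{tJ} · P⁻¹, and e^{tJ} can be computed block-by-block.

A has Jordan form
J =
  [-3,  1]
  [ 0, -3]
(up to reordering of blocks).

Per-block formulas:
  For a 2×2 Jordan block J_2(-3): exp(t · J_2(-3)) = e^(-3t)·(I + t·N), where N is the 2×2 nilpotent shift.

After assembling e^{tJ} and conjugating by P, we get:

e^{tA} =
  [exp(-3*t), t*exp(-3*t)]
  [0, exp(-3*t)]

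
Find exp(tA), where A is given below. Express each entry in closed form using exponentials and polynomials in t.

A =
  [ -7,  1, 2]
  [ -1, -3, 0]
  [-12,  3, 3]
e^{tA} =
  [-5*t*exp(-2*t) + exp(-2*t), t*exp(-2*t), 2*t*exp(-2*t)]
  [5*t*exp(-2*t) - 6*exp(-2*t) + 6*exp(-3*t), -t*exp(-2*t) + exp(-2*t), -2*t*exp(-2*t) + 2*exp(-2*t) - 2*exp(-3*t)]
  [-15*t*exp(-2*t) + 3*exp(-2*t) - 3*exp(-3*t), 3*t*exp(-2*t), 6*t*exp(-2*t) + exp(-3*t)]

Strategy: write A = P · J · P⁻¹ where J is a Jordan canonical form, so e^{tA} = P · e^{tJ} · P⁻¹, and e^{tJ} can be computed block-by-block.

A has Jordan form
J =
  [-3,  0,  0]
  [ 0, -2,  1]
  [ 0,  0, -2]
(up to reordering of blocks).

Per-block formulas:
  For a 2×2 Jordan block J_2(-2): exp(t · J_2(-2)) = e^(-2t)·(I + t·N), where N is the 2×2 nilpotent shift.
  For a 1×1 block at λ = -3: exp(t · [-3]) = [e^(-3t)].

After assembling e^{tJ} and conjugating by P, we get:

e^{tA} =
  [-5*t*exp(-2*t) + exp(-2*t), t*exp(-2*t), 2*t*exp(-2*t)]
  [5*t*exp(-2*t) - 6*exp(-2*t) + 6*exp(-3*t), -t*exp(-2*t) + exp(-2*t), -2*t*exp(-2*t) + 2*exp(-2*t) - 2*exp(-3*t)]
  [-15*t*exp(-2*t) + 3*exp(-2*t) - 3*exp(-3*t), 3*t*exp(-2*t), 6*t*exp(-2*t) + exp(-3*t)]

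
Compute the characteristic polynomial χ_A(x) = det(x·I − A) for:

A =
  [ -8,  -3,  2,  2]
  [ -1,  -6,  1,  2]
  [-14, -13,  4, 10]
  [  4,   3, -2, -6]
x^4 + 16*x^3 + 96*x^2 + 256*x + 256

Expanding det(x·I − A) (e.g. by cofactor expansion or by noting that A is similar to its Jordan form J, which has the same characteristic polynomial as A) gives
  χ_A(x) = x^4 + 16*x^3 + 96*x^2 + 256*x + 256
which factors as (x + 4)^4. The eigenvalues (with algebraic multiplicities) are λ = -4 with multiplicity 4.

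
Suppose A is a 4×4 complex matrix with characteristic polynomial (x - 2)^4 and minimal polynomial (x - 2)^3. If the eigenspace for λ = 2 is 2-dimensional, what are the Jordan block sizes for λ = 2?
Block sizes for λ = 2: [3, 1]

Step 1 — from the characteristic polynomial, algebraic multiplicity of λ = 2 is 4. From dim ker(A − (2)·I) = 2, there are exactly 2 Jordan blocks for λ = 2.
Step 2 — from the minimal polynomial, the factor (x − 2)^3 tells us the largest block for λ = 2 has size 3.
Step 3 — with total size 4, 2 blocks, and largest block 3, the block sizes (in nonincreasing order) are [3, 1].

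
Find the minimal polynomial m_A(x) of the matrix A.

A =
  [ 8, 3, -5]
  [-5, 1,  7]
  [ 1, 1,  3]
x^3 - 12*x^2 + 48*x - 64

The characteristic polynomial is χ_A(x) = (x - 4)^3, so the eigenvalues are known. The minimal polynomial is
  m_A(x) = Π_λ (x − λ)^{k_λ}
where k_λ is the size of the *largest* Jordan block for λ (equivalently, the smallest k with (A − λI)^k v = 0 for every generalised eigenvector v of λ).

  λ = 4: largest Jordan block has size 3, contributing (x − 4)^3

So m_A(x) = (x - 4)^3 = x^3 - 12*x^2 + 48*x - 64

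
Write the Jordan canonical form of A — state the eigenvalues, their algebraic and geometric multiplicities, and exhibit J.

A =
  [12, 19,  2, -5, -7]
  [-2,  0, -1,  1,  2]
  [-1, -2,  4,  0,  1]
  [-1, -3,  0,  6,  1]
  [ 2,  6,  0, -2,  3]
J_3(5) ⊕ J_1(5) ⊕ J_1(5)

The characteristic polynomial is
  det(x·I − A) = x^5 - 25*x^4 + 250*x^3 - 1250*x^2 + 3125*x - 3125 = (x - 5)^5

Eigenvalues and multiplicities (the geometric multiplicity of λ is n − rank(A − λI), which equals the number of Jordan blocks for λ):
  λ = 5: algebraic multiplicity = 5, geometric multiplicity = 3

Determining the block sizes for each eigenvalue:
  λ = 5: with am = 5 and gm = 3, the partition is not yet determined (e.g. several partitions of 5 into 3 parts exist). Let N = A − (5)·I. Computing rank(N^1) = 2, rank(N^2) = 1, rank(N^3) = 0; the number of blocks of size ≥ j is rank(N^{j−1}) − rank(N^j), giving [3, 1, 1]. So we have 1 block(s) of size 3, 2 block(s) of size 1 → block sizes [3, 1, 1]

Assembling the blocks gives a Jordan form
J =
  [5, 1, 0, 0, 0]
  [0, 5, 1, 0, 0]
  [0, 0, 5, 0, 0]
  [0, 0, 0, 5, 0]
  [0, 0, 0, 0, 5]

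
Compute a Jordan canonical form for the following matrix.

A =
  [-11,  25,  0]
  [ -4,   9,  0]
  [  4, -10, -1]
J_2(-1) ⊕ J_1(-1)

The characteristic polynomial is
  det(x·I − A) = x^3 + 3*x^2 + 3*x + 1 = (x + 1)^3

Eigenvalues and multiplicities (the geometric multiplicity of λ is n − rank(A − λI), which equals the number of Jordan blocks for λ):
  λ = -1: algebraic multiplicity = 3, geometric multiplicity = 2

Determining the block sizes for each eigenvalue:
  λ = -1: 2 blocks summing to 3 forces exactly one block of size 2 and the rest size 1 → block sizes [2, 1]

Assembling the blocks gives a Jordan form
J =
  [-1,  1,  0]
  [ 0, -1,  0]
  [ 0,  0, -1]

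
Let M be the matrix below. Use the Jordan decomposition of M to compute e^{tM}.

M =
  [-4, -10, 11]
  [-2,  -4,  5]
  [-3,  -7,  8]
e^{tM} =
  [3*t^2/2 - 4*t + 1, 3*t^2/2 - 10*t, -3*t^2 + 11*t]
  [t^2/2 - 2*t, t^2/2 - 4*t + 1, -t^2 + 5*t]
  [t^2 - 3*t, t^2 - 7*t, -2*t^2 + 8*t + 1]

Strategy: write M = P · J · P⁻¹ where J is a Jordan canonical form, so e^{tM} = P · e^{tJ} · P⁻¹, and e^{tJ} can be computed block-by-block.

M has Jordan form
J =
  [0, 1, 0]
  [0, 0, 1]
  [0, 0, 0]
(up to reordering of blocks).

Per-block formulas:
  For a 3×3 Jordan block J_3(0): exp(t · J_3(0)) = e^(0t)·(I + t·N + (t^2/2)·N^2), where N is the 3×3 nilpotent shift.

After assembling e^{tJ} and conjugating by P, we get:

e^{tM} =
  [3*t^2/2 - 4*t + 1, 3*t^2/2 - 10*t, -3*t^2 + 11*t]
  [t^2/2 - 2*t, t^2/2 - 4*t + 1, -t^2 + 5*t]
  [t^2 - 3*t, t^2 - 7*t, -2*t^2 + 8*t + 1]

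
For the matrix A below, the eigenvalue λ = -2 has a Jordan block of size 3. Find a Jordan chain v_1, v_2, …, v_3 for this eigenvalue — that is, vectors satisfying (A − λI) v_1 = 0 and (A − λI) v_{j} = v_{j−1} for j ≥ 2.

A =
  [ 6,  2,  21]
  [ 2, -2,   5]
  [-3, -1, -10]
A Jordan chain for λ = -2 of length 3:
v_1 = (5, 1, -2)ᵀ
v_2 = (8, 2, -3)ᵀ
v_3 = (1, 0, 0)ᵀ

Let N = A − (-2)·I. We want v_3 with N^3 v_3 = 0 but N^2 v_3 ≠ 0; then v_{j-1} := N · v_j for j = 3, …, 2.

Pick v_3 = (1, 0, 0)ᵀ.
Then v_2 = N · v_3 = (8, 2, -3)ᵀ.
Then v_1 = N · v_2 = (5, 1, -2)ᵀ.

Sanity check: (A − (-2)·I) v_1 = (0, 0, 0)ᵀ = 0. ✓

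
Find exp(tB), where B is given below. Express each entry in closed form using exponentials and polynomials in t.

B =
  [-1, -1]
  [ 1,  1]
e^{tB} =
  [1 - t, -t]
  [t, t + 1]

Strategy: write B = P · J · P⁻¹ where J is a Jordan canonical form, so e^{tB} = P · e^{tJ} · P⁻¹, and e^{tJ} can be computed block-by-block.

B has Jordan form
J =
  [0, 1]
  [0, 0]
(up to reordering of blocks).

Per-block formulas:
  For a 2×2 Jordan block J_2(0): exp(t · J_2(0)) = e^(0t)·(I + t·N), where N is the 2×2 nilpotent shift.

After assembling e^{tJ} and conjugating by P, we get:

e^{tB} =
  [1 - t, -t]
  [t, t + 1]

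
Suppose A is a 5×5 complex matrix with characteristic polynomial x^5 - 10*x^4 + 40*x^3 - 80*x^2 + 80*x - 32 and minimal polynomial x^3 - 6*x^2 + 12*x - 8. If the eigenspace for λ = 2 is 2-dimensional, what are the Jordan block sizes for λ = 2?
Block sizes for λ = 2: [3, 2]

Step 1 — from the characteristic polynomial, algebraic multiplicity of λ = 2 is 5. From dim ker(A − (2)·I) = 2, there are exactly 2 Jordan blocks for λ = 2.
Step 2 — from the minimal polynomial, the factor (x − 2)^3 tells us the largest block for λ = 2 has size 3.
Step 3 — with total size 5, 2 blocks, and largest block 3, the block sizes (in nonincreasing order) are [3, 2].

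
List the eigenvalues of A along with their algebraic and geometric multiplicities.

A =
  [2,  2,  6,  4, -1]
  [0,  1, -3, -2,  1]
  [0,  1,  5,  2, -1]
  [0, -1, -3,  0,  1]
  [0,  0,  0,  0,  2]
λ = 2: alg = 5, geom = 3

Step 1 — factor the characteristic polynomial to read off the algebraic multiplicities:
  χ_A(x) = (x - 2)^5

Step 2 — compute geometric multiplicities via the rank-nullity identity g(λ) = n − rank(A − λI):
  rank(A − (2)·I) = 2, so dim ker(A − (2)·I) = n − 2 = 3

Summary:
  λ = 2: algebraic multiplicity = 5, geometric multiplicity = 3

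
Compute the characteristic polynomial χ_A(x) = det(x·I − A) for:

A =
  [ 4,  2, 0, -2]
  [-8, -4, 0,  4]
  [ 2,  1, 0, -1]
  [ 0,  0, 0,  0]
x^4

Expanding det(x·I − A) (e.g. by cofactor expansion or by noting that A is similar to its Jordan form J, which has the same characteristic polynomial as A) gives
  χ_A(x) = x^4
which factors as x^4. The eigenvalues (with algebraic multiplicities) are λ = 0 with multiplicity 4.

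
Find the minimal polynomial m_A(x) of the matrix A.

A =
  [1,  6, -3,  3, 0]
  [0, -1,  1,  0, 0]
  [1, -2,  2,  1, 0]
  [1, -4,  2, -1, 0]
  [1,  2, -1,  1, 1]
x^4 - x^3 - 3*x^2 + 5*x - 2

The characteristic polynomial is χ_A(x) = (x - 1)^4*(x + 2), so the eigenvalues are known. The minimal polynomial is
  m_A(x) = Π_λ (x − λ)^{k_λ}
where k_λ is the size of the *largest* Jordan block for λ (equivalently, the smallest k with (A − λI)^k v = 0 for every generalised eigenvector v of λ).

  λ = -2: largest Jordan block has size 1, contributing (x + 2)
  λ = 1: largest Jordan block has size 3, contributing (x − 1)^3

So m_A(x) = (x - 1)^3*(x + 2) = x^4 - x^3 - 3*x^2 + 5*x - 2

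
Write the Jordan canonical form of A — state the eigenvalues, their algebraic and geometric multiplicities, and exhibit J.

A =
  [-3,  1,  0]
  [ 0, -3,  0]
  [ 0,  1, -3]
J_2(-3) ⊕ J_1(-3)

The characteristic polynomial is
  det(x·I − A) = x^3 + 9*x^2 + 27*x + 27 = (x + 3)^3

Eigenvalues and multiplicities (the geometric multiplicity of λ is n − rank(A − λI), which equals the number of Jordan blocks for λ):
  λ = -3: algebraic multiplicity = 3, geometric multiplicity = 2

Determining the block sizes for each eigenvalue:
  λ = -3: 2 blocks summing to 3 forces exactly one block of size 2 and the rest size 1 → block sizes [2, 1]

Assembling the blocks gives a Jordan form
J =
  [-3,  1,  0]
  [ 0, -3,  0]
  [ 0,  0, -3]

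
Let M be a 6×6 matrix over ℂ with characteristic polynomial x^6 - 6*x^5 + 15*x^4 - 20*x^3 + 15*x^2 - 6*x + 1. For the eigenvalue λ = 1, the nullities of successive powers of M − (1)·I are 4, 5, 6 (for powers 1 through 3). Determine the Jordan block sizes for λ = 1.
Block sizes for λ = 1: [3, 1, 1, 1]

From the dimensions of kernels of powers, the number of Jordan blocks of size at least j is d_j − d_{j−1} where d_j = dim ker(N^j) (with d_0 = 0). Computing the differences gives [4, 1, 1].
The number of blocks of size exactly k is (#blocks of size ≥ k) − (#blocks of size ≥ k + 1), so the partition is: 3 block(s) of size 1, 1 block(s) of size 3.
In nonincreasing order the block sizes are [3, 1, 1, 1].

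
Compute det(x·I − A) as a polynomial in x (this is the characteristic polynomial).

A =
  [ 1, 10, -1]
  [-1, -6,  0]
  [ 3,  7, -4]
x^3 + 9*x^2 + 27*x + 27

Expanding det(x·I − A) (e.g. by cofactor expansion or by noting that A is similar to its Jordan form J, which has the same characteristic polynomial as A) gives
  χ_A(x) = x^3 + 9*x^2 + 27*x + 27
which factors as (x + 3)^3. The eigenvalues (with algebraic multiplicities) are λ = -3 with multiplicity 3.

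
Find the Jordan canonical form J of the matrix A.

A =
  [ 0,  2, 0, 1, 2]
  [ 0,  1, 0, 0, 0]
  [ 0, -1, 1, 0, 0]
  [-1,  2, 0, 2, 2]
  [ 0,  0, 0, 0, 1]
J_2(1) ⊕ J_2(1) ⊕ J_1(1)

The characteristic polynomial is
  det(x·I − A) = x^5 - 5*x^4 + 10*x^3 - 10*x^2 + 5*x - 1 = (x - 1)^5

Eigenvalues and multiplicities (the geometric multiplicity of λ is n − rank(A − λI), which equals the number of Jordan blocks for λ):
  λ = 1: algebraic multiplicity = 5, geometric multiplicity = 3

Determining the block sizes for each eigenvalue:
  λ = 1: with am = 5 and gm = 3, the partition is not yet determined (e.g. several partitions of 5 into 3 parts exist). Let N = A − (1)·I. Computing rank(N^1) = 2, rank(N^2) = 0; the number of blocks of size ≥ j is rank(N^{j−1}) − rank(N^j), giving [3, 2]. So we have 2 block(s) of size 2, 1 block(s) of size 1 → block sizes [2, 2, 1]

Assembling the blocks gives a Jordan form
J =
  [1, 1, 0, 0, 0]
  [0, 1, 0, 0, 0]
  [0, 0, 1, 1, 0]
  [0, 0, 0, 1, 0]
  [0, 0, 0, 0, 1]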